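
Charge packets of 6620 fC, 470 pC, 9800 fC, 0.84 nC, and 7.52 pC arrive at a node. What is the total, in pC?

1333.94 pC

In pC:
  6620 fC = 6620e-3 pC = 6.62
  470 pC → 470
  9800 fC = 9800e-3 pC = 9.8
  0.84 nC = 0.84e3 pC = 840
  7.52 pC → 7.52
Sum: 6.62 + 470 + 9.8 + 840 + 7.52 = 1333.94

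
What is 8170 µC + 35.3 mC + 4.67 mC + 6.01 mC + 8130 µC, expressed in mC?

62.28 mC

In mC:
  8170 µC = 8170e-3 mC = 8.17
  35.3 mC → 35.3
  4.67 mC → 4.67
  6.01 mC → 6.01
  8130 µC = 8130e-3 mC = 8.13
Sum: 8.17 + 35.3 + 4.67 + 6.01 + 8.13 = 62.28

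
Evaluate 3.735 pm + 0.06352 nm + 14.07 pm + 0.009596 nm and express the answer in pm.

90.921 pm

In pm:
  3.735 pm → 3.735
  0.06352 nm = 0.06352 × 10³ pm = 63.52
  14.07 pm → 14.07
  0.009596 nm = 0.009596 × 10³ pm = 9.596
Sum: 3.735 + 63.52 + 14.07 + 9.596 = 90.921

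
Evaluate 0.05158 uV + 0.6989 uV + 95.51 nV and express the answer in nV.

In nV:
  0.05158 uV = 0.05158e3 nV = 51.58
  0.6989 uV = 0.6989e3 nV = 698.9
  95.51 nV → 95.51
Sum: 51.58 + 698.9 + 95.51 = 845.99

845.99 nV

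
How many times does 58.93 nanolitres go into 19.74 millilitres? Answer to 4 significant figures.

(19.74e-3) / (58.93e-9) = 0.33497e6

335000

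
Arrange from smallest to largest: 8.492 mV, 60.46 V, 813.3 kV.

8.492 mV < 60.46 V < 813.3 kV

8.492 mV = 0.008492 V
60.46 V = 60.46 V
813.3 kV = 813300 V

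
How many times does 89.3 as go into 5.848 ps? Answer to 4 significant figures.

(5.848 × 10^-12) / (89.3 × 10^-18) = 0.065487 × 10^6

65490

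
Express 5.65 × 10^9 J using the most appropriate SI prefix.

= 5.65 × 10^9 J; 10^9 is giga.

5.65 GJ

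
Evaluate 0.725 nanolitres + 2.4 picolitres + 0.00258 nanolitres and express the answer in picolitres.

In picolitres:
  0.725 nanolitres = 0.725 × 10^3 picolitres = 725
  2.4 picolitres → 2.4
  0.00258 nanolitres = 0.00258 × 10^3 picolitres = 2.58
Sum: 725 + 2.4 + 2.58 = 729.98

729.98 picolitres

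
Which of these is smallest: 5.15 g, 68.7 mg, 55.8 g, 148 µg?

5.15 g = 5.15 g
68.7 mg = 0.0687 g
55.8 g = 55.8 g
148 µg = 0.000148 g

148 µg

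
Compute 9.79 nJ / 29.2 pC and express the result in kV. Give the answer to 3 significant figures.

0.335 kV

(9.79e-9) / (29.2e-12) = 0.33527e3 V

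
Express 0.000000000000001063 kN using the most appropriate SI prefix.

= 1.063 × 10^-12 N; 10^-12 is pico.

1.063 pN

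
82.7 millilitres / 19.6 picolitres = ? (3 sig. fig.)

(82.7e-3) / (19.6e-12) = 4.219e9

4220000000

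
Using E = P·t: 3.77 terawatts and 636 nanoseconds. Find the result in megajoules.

3.77 × 10¹² × 636 × 10⁻⁹ = 2397.72 × 10³ J

2.39772 megajoules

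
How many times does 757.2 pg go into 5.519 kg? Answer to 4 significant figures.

7289000000000

(5.519 × 10³) / (757.2 × 10⁻¹²) = 0.0072887 × 10¹⁵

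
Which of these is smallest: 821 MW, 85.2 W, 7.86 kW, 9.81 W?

9.81 W

821 MW = 821000000 W
85.2 W = 85.2 W
7.86 kW = 7860 W
9.81 W = 9.81 W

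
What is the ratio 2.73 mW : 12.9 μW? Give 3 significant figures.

(2.73e-3) / (12.9e-6) = 0.2116e3

212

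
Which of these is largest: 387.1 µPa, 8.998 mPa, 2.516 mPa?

8.998 mPa

387.1 µPa = 0.0003871 Pa
8.998 mPa = 0.008998 Pa
2.516 mPa = 0.002516 Pa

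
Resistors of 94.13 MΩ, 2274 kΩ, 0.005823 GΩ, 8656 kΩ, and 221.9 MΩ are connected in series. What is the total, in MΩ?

332.783 MΩ

In MΩ:
  94.13 MΩ → 94.13
  2274 kΩ = 2274e-3 MΩ = 2.274
  0.005823 GΩ = 0.005823e3 MΩ = 5.823
  8656 kΩ = 8656e-3 MΩ = 8.656
  221.9 MΩ → 221.9
Sum: 94.13 + 2.274 + 5.823 + 8.656 + 221.9 = 332.783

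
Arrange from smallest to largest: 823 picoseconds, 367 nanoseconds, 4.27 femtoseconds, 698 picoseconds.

4.27 femtoseconds < 698 picoseconds < 823 picoseconds < 367 nanoseconds

823 picoseconds = 0.000000000823 seconds
367 nanoseconds = 0.000000367 seconds
4.27 femtoseconds = 0.00000000000000427 seconds
698 picoseconds = 0.000000000698 seconds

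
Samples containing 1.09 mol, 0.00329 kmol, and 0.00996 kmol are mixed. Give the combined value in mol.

14.34 mol

In mol:
  1.09 mol → 1.09
  0.00329 kmol = 0.00329 × 10^3 mol = 3.29
  0.00996 kmol = 0.00996 × 10^3 mol = 9.96
Sum: 1.09 + 3.29 + 9.96 = 14.34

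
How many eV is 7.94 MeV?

mega = 1e6, (no prefix) = 1e0; factor is 1e6.
7.94 × 1e6 = 7940000

7940000 eV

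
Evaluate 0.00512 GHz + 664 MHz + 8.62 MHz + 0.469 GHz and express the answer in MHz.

In MHz:
  0.00512 GHz = 0.00512e3 MHz = 5.12
  664 MHz → 664
  8.62 MHz → 8.62
  0.469 GHz = 0.469e3 MHz = 469
Sum: 5.12 + 664 + 8.62 + 469 = 1146.74

1146.74 MHz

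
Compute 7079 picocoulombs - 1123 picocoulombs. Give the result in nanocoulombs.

In nanocoulombs:
  7079 picocoulombs = 7079 × 10⁻³ nanocoulombs = 7.079
  1123 picocoulombs = 1123 × 10⁻³ nanocoulombs = 1.123
Difference: 7.079 - 1.123 = 5.956

5.956 nanocoulombs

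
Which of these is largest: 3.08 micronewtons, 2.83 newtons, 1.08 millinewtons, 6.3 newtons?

6.3 newtons

3.08 micronewtons = 0.00000308 newtons
2.83 newtons = 2.83 newtons
1.08 millinewtons = 0.00108 newtons
6.3 newtons = 6.3 newtons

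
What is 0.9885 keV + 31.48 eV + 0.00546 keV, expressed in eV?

1025.44 eV

In eV:
  0.9885 keV = 0.9885 × 10³ eV = 988.5
  31.48 eV → 31.48
  0.00546 keV = 0.00546 × 10³ eV = 5.46
Sum: 988.5 + 31.48 + 5.46 = 1025.44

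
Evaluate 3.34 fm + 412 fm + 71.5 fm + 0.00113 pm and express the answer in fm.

487.97 fm

In fm:
  3.34 fm → 3.34
  412 fm → 412
  71.5 fm → 71.5
  0.00113 pm = 0.00113e3 fm = 1.13
Sum: 3.34 + 412 + 71.5 + 1.13 = 487.97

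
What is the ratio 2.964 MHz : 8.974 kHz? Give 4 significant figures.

(2.964e6) / (8.974e3) = 0.33029e3

330.3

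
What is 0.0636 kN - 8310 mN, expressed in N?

In N:
  0.0636 kN = 0.0636 × 10³ N = 63.6
  8310 mN = 8310 × 10⁻³ N = 8.31
Difference: 63.6 - 8.31 = 55.29

55.29 N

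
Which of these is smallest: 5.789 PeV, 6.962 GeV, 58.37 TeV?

5.789 PeV = 5789000000000000 eV
6.962 GeV = 6962000000 eV
58.37 TeV = 58370000000000 eV

6.962 GeV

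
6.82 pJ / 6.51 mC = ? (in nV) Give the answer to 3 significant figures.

1.05 nV

(6.82e-12) / (6.51e-3) = 1.0476e-9 V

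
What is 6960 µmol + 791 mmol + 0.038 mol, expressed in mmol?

835.96 mmol

In mmol:
  6960 µmol = 6960e-3 mmol = 6.96
  791 mmol → 791
  0.038 mol = 0.038e3 mmol = 38
Sum: 6.96 + 791 + 38 = 835.96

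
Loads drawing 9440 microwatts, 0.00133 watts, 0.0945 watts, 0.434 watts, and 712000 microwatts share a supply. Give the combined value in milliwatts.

1251.27 milliwatts

In milliwatts:
  9440 microwatts = 9440 × 10⁻³ milliwatts = 9.44
  0.00133 watts = 0.00133 × 10³ milliwatts = 1.33
  0.0945 watts = 0.0945 × 10³ milliwatts = 94.5
  0.434 watts = 0.434 × 10³ milliwatts = 434
  712000 microwatts = 712000 × 10⁻³ milliwatts = 712
Sum: 9.44 + 1.33 + 94.5 + 434 + 712 = 1251.27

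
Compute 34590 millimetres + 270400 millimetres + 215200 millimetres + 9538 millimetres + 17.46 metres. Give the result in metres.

547.188 metres

In metres:
  34590 millimetres = 34590e-3 metres = 34.59
  270400 millimetres = 270400e-3 metres = 270.4
  215200 millimetres = 215200e-3 metres = 215.2
  9538 millimetres = 9538e-3 metres = 9.538
  17.46 metres → 17.46
Sum: 34.59 + 270.4 + 215.2 + 9.538 + 17.46 = 547.188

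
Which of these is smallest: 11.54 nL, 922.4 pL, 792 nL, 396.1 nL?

922.4 pL

11.54 nL = 0.00000001154 L
922.4 pL = 0.0000000009224 L
792 nL = 0.000000792 L
396.1 nL = 0.0000003961 L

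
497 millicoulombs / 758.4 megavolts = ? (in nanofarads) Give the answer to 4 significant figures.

0.6553 nanofarads

(497e-3) / (758.4e6) = 0.655327e-9 F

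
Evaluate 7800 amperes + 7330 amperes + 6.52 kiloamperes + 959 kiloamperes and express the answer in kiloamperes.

980.65 kiloamperes

In kiloamperes:
  7800 amperes = 7800e-3 kiloamperes = 7.8
  7330 amperes = 7330e-3 kiloamperes = 7.33
  6.52 kiloamperes → 6.52
  959 kiloamperes → 959
Sum: 7.8 + 7.33 + 6.52 + 959 = 980.65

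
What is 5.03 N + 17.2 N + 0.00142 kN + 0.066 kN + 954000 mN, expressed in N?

In N:
  5.03 N → 5.03
  17.2 N → 17.2
  0.00142 kN = 0.00142 × 10³ N = 1.42
  0.066 kN = 0.066 × 10³ N = 66
  954000 mN = 954000 × 10⁻³ N = 954
Sum: 5.03 + 17.2 + 1.42 + 66 + 954 = 1043.65

1043.65 N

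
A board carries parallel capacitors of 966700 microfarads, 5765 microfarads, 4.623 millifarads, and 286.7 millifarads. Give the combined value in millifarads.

1263.788 millifarads

In millifarads:
  966700 microfarads = 966700 × 10⁻³ millifarads = 966.7
  5765 microfarads = 5765 × 10⁻³ millifarads = 5.765
  4.623 millifarads → 4.623
  286.7 millifarads → 286.7
Sum: 966.7 + 5.765 + 4.623 + 286.7 = 1263.788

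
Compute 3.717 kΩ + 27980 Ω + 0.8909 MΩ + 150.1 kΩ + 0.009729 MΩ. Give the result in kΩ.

In kΩ:
  3.717 kΩ → 3.717
  27980 Ω = 27980e-3 kΩ = 27.98
  0.8909 MΩ = 0.8909e3 kΩ = 890.9
  150.1 kΩ → 150.1
  0.009729 MΩ = 0.009729e3 kΩ = 9.729
Sum: 3.717 + 27.98 + 890.9 + 150.1 + 9.729 = 1082.426

1082.426 kΩ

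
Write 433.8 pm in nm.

pico = 1e-12, nano = 1e-9; factor is 1e-3.
433.8 × 1e-3 = 0.4338

0.4338 nm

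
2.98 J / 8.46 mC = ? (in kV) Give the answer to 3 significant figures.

0.352 kV

(2.98) / (8.46 × 10^-3) = 0.35225 × 10^3 V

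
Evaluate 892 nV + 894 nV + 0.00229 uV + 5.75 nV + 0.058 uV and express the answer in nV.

1852.04 nV

In nV:
  892 nV → 892
  894 nV → 894
  0.00229 uV = 0.00229 × 10^3 nV = 2.29
  5.75 nV → 5.75
  0.058 uV = 0.058 × 10^3 nV = 58
Sum: 892 + 894 + 2.29 + 5.75 + 58 = 1852.04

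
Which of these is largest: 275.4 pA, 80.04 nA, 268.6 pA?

275.4 pA = 0.0000000002754 A
80.04 nA = 0.00000008004 A
268.6 pA = 0.0000000002686 A

80.04 nA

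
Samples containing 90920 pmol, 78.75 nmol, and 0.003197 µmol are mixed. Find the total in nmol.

172.867 nmol

In nmol:
  90920 pmol = 90920 × 10^-3 nmol = 90.92
  78.75 nmol → 78.75
  0.003197 µmol = 0.003197 × 10^3 nmol = 3.197
Sum: 90.92 + 78.75 + 3.197 = 172.867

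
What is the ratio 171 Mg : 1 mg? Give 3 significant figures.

(171 × 10⁶) / (1 × 10⁻³) = 171 × 10⁹

171000000000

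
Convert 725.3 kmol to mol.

725300 mol

kilo = 10^3, (no prefix) = 10^0; factor is 10^3.
725.3 × 10^3 = 725300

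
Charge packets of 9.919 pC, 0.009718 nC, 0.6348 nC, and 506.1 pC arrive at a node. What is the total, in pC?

1160.537 pC

In pC:
  9.919 pC → 9.919
  0.009718 nC = 0.009718 × 10^3 pC = 9.718
  0.6348 nC = 0.6348 × 10^3 pC = 634.8
  506.1 pC → 506.1
Sum: 9.919 + 9.718 + 634.8 + 506.1 = 1160.537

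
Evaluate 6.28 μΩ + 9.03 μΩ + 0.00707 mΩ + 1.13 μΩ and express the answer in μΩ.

23.51 μΩ

In μΩ:
  6.28 μΩ → 6.28
  9.03 μΩ → 9.03
  0.00707 mΩ = 0.00707 × 10^3 μΩ = 7.07
  1.13 μΩ → 1.13
Sum: 6.28 + 9.03 + 7.07 + 1.13 = 23.51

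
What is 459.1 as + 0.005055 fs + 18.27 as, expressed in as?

In as:
  459.1 as → 459.1
  0.005055 fs = 0.005055 × 10³ as = 5.055
  18.27 as → 18.27
Sum: 459.1 + 5.055 + 18.27 = 482.425

482.425 as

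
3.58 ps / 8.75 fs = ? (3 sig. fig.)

(3.58 × 10^-12) / (8.75 × 10^-15) = 0.4091 × 10^3

409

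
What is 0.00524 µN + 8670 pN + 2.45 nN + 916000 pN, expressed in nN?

932.36 nN

In nN:
  0.00524 µN = 0.00524 × 10^3 nN = 5.24
  8670 pN = 8670 × 10^-3 nN = 8.67
  2.45 nN → 2.45
  916000 pN = 916000 × 10^-3 nN = 916
Sum: 5.24 + 8.67 + 2.45 + 916 = 932.36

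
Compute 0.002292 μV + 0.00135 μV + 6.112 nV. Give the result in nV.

In nV:
  0.002292 μV = 0.002292 × 10³ nV = 2.292
  0.00135 μV = 0.00135 × 10³ nV = 1.35
  6.112 nV → 6.112
Sum: 2.292 + 1.35 + 6.112 = 9.754

9.754 nV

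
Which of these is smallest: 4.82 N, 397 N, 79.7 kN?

4.82 N

4.82 N = 4.82 N
397 N = 397 N
79.7 kN = 79700 N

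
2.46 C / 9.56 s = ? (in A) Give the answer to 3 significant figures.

(2.46) / (9.56) = 0.25732 A

0.257 A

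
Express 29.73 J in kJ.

0.02973 kJ

(no prefix) = 1e0, kilo = 1e3; factor is 1e-3.
29.73 × 1e-3 = 0.02973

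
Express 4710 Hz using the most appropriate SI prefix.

4.71 kHz

= 4.71 × 10³ Hz; 10³ is kilo.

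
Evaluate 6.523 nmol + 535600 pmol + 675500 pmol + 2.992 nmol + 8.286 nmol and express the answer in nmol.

1228.901 nmol

In nmol:
  6.523 nmol → 6.523
  535600 pmol = 535600e-3 nmol = 535.6
  675500 pmol = 675500e-3 nmol = 675.5
  2.992 nmol → 2.992
  8.286 nmol → 8.286
Sum: 6.523 + 535.6 + 675.5 + 2.992 + 8.286 = 1228.901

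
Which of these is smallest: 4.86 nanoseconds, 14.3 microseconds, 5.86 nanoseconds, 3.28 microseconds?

4.86 nanoseconds

4.86 nanoseconds = 0.00000000486 seconds
14.3 microseconds = 0.0000143 seconds
5.86 nanoseconds = 0.00000000586 seconds
3.28 microseconds = 0.00000328 seconds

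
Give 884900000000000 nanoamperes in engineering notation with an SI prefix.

= 884.9 × 10³ amperes; 10³ is kilo.

884.9 kiloamperes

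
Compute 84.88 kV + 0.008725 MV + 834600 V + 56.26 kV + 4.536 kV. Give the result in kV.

989.001 kV

In kV:
  84.88 kV → 84.88
  0.008725 MV = 0.008725e3 kV = 8.725
  834600 V = 834600e-3 kV = 834.6
  56.26 kV → 56.26
  4.536 kV → 4.536
Sum: 84.88 + 8.725 + 834.6 + 56.26 + 4.536 = 989.001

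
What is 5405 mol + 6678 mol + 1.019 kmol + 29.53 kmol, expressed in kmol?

42.632 kmol

In kmol:
  5405 mol = 5405 × 10^-3 kmol = 5.405
  6678 mol = 6678 × 10^-3 kmol = 6.678
  1.019 kmol → 1.019
  29.53 kmol → 29.53
Sum: 5.405 + 6.678 + 1.019 + 29.53 = 42.632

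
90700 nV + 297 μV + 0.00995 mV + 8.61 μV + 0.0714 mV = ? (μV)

477.66 μV

In μV:
  90700 nV = 90700 × 10^-3 μV = 90.7
  297 μV → 297
  0.00995 mV = 0.00995 × 10^3 μV = 9.95
  8.61 μV → 8.61
  0.0714 mV = 0.0714 × 10^3 μV = 71.4
Sum: 90.7 + 297 + 9.95 + 8.61 + 71.4 = 477.66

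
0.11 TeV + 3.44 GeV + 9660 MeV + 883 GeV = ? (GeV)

1006.1 GeV

In GeV:
  0.11 TeV = 0.11 × 10³ GeV = 110
  3.44 GeV → 3.44
  9660 MeV = 9660 × 10⁻³ GeV = 9.66
  883 GeV → 883
Sum: 110 + 3.44 + 9.66 + 883 = 1006.1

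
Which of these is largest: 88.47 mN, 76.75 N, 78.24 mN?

88.47 mN = 0.08847 N
76.75 N = 76.75 N
78.24 mN = 0.07824 N

76.75 N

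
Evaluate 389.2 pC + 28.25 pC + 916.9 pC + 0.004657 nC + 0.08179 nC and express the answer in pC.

1420.797 pC

In pC:
  389.2 pC → 389.2
  28.25 pC → 28.25
  916.9 pC → 916.9
  0.004657 nC = 0.004657 × 10³ pC = 4.657
  0.08179 nC = 0.08179 × 10³ pC = 81.79
Sum: 389.2 + 28.25 + 916.9 + 4.657 + 81.79 = 1420.797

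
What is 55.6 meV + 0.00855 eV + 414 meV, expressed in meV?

478.15 meV

In meV:
  55.6 meV → 55.6
  0.00855 eV = 0.00855 × 10³ meV = 8.55
  414 meV → 414
Sum: 55.6 + 8.55 + 414 = 478.15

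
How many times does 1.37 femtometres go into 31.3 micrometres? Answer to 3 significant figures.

22800000000

(31.3 × 10⁻⁶) / (1.37 × 10⁻¹⁵) = 22.85 × 10⁹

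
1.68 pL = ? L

0.00000000000168 L

pico = 1e-12, (no prefix) = 1e0; factor is 1e-12.
1.68 × 1e-12 = 0.00000000000168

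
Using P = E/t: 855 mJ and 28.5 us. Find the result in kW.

30 kW

(855 × 10⁻³) / (28.5 × 10⁻⁶) = 30 × 10³ W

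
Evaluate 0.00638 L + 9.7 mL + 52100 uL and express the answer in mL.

68.18 mL

In mL:
  0.00638 L = 0.00638e3 mL = 6.38
  9.7 mL → 9.7
  52100 uL = 52100e-3 mL = 52.1
Sum: 6.38 + 9.7 + 52.1 = 68.18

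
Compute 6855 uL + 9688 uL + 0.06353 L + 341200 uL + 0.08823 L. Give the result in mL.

In mL:
  6855 uL = 6855 × 10⁻³ mL = 6.855
  9688 uL = 9688 × 10⁻³ mL = 9.688
  0.06353 L = 0.06353 × 10³ mL = 63.53
  341200 uL = 341200 × 10⁻³ mL = 341.2
  0.08823 L = 0.08823 × 10³ mL = 88.23
Sum: 6.855 + 9.688 + 63.53 + 341.2 + 88.23 = 509.503

509.503 mL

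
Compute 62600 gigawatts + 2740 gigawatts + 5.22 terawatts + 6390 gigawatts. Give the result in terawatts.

In terawatts:
  62600 gigawatts = 62600e-3 terawatts = 62.6
  2740 gigawatts = 2740e-3 terawatts = 2.74
  5.22 terawatts → 5.22
  6390 gigawatts = 6390e-3 terawatts = 6.39
Sum: 62.6 + 2.74 + 5.22 + 6.39 = 76.95

76.95 terawatts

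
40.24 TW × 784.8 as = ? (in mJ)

40.24 × 10^12 × 784.8 × 10^-18 = 31580.352 × 10^-6 J

31.580352 mJ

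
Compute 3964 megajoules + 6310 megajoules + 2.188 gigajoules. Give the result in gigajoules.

12.462 gigajoules

In gigajoules:
  3964 megajoules = 3964 × 10^-3 gigajoules = 3.964
  6310 megajoules = 6310 × 10^-3 gigajoules = 6.31
  2.188 gigajoules → 2.188
Sum: 3.964 + 6.31 + 2.188 = 12.462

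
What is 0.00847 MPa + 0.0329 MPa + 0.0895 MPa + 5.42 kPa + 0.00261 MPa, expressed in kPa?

In kPa:
  0.00847 MPa = 0.00847e3 kPa = 8.47
  0.0329 MPa = 0.0329e3 kPa = 32.9
  0.0895 MPa = 0.0895e3 kPa = 89.5
  5.42 kPa → 5.42
  0.00261 MPa = 0.00261e3 kPa = 2.61
Sum: 8.47 + 32.9 + 89.5 + 5.42 + 2.61 = 138.9

138.9 kPa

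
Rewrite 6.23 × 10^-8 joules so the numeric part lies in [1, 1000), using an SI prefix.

= 62.3 × 10^-9 joules; 10^-9 is nano.

62.3 nanojoules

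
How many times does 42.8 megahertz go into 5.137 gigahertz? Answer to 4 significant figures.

(5.137e9) / (42.8e6) = 0.12002e3

120.0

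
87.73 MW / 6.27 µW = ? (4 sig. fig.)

(87.73e6) / (6.27e-6) = 13.992e12

13990000000000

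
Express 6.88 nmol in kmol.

0.00000000000688 kmol

nano = 1e-9, kilo = 1e3; factor is 1e-12.
6.88 × 1e-12 = 0.00000000000688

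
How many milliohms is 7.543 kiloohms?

7543000 milliohms

kilo = 10^3, milli = 10^-3; factor is 10^6.
7.543 × 10^6 = 7543000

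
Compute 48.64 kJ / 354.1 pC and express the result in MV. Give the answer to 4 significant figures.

137400000 MV

(48.64 × 10³) / (354.1 × 10⁻¹²) = 0.137362 × 10¹⁵ V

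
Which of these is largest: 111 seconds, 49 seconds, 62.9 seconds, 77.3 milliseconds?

111 seconds = 111 seconds
49 seconds = 49 seconds
62.9 seconds = 62.9 seconds
77.3 milliseconds = 0.0773 seconds

111 seconds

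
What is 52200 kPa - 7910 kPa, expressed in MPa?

44.29 MPa

In MPa:
  52200 kPa = 52200 × 10⁻³ MPa = 52.2
  7910 kPa = 7910 × 10⁻³ MPa = 7.91
Difference: 52.2 - 7.91 = 44.29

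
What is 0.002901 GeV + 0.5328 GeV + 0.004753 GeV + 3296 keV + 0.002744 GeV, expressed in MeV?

In MeV:
  0.002901 GeV = 0.002901 × 10^3 MeV = 2.901
  0.5328 GeV = 0.5328 × 10^3 MeV = 532.8
  0.004753 GeV = 0.004753 × 10^3 MeV = 4.753
  3296 keV = 3296 × 10^-3 MeV = 3.296
  0.002744 GeV = 0.002744 × 10^3 MeV = 2.744
Sum: 2.901 + 532.8 + 4.753 + 3.296 + 2.744 = 546.494

546.494 MeV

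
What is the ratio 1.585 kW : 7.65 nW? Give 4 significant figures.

207200000000

(1.585 × 10³) / (7.65 × 10⁻⁹) = 0.20719 × 10¹²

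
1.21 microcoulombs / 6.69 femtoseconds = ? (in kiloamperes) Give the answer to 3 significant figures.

(1.21 × 10⁻⁶) / (6.69 × 10⁻¹⁵) = 0.18087 × 10⁹ A

181000 kiloamperes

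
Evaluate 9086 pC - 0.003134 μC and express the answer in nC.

In nC:
  9086 pC = 9086e-3 nC = 9.086
  0.003134 μC = 0.003134e3 nC = 3.134
Difference: 9.086 - 3.134 = 5.952

5.952 nC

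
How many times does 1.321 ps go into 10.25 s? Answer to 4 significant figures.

(10.25) / (1.321e-12) = 7.7593e12

7759000000000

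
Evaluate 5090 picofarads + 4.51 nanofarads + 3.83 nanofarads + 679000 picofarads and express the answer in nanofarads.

692.43 nanofarads

In nanofarads:
  5090 picofarads = 5090e-3 nanofarads = 5.09
  4.51 nanofarads → 4.51
  3.83 nanofarads → 3.83
  679000 picofarads = 679000e-3 nanofarads = 679
Sum: 5.09 + 4.51 + 3.83 + 679 = 692.43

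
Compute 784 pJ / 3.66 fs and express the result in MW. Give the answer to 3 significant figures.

(784 × 10⁻¹²) / (3.66 × 10⁻¹⁵) = 214.21 × 10³ W

0.214 MW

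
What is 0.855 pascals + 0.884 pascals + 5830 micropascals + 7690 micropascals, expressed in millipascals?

1752.52 millipascals

In millipascals:
  0.855 pascals = 0.855 × 10^3 millipascals = 855
  0.884 pascals = 0.884 × 10^3 millipascals = 884
  5830 micropascals = 5830 × 10^-3 millipascals = 5.83
  7690 micropascals = 7690 × 10^-3 millipascals = 7.69
Sum: 855 + 884 + 5.83 + 7.69 = 1752.52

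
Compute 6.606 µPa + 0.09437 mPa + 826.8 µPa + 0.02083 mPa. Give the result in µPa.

948.606 µPa

In µPa:
  6.606 µPa → 6.606
  0.09437 mPa = 0.09437 × 10^3 µPa = 94.37
  826.8 µPa → 826.8
  0.02083 mPa = 0.02083 × 10^3 µPa = 20.83
Sum: 6.606 + 94.37 + 826.8 + 20.83 = 948.606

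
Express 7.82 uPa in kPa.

micro = 10⁻⁶, kilo = 10³; factor is 10⁻⁹.
7.82 × 10⁻⁹ = 0.00000000782

0.00000000782 kPa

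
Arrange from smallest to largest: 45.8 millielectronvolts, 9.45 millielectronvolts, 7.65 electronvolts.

9.45 millielectronvolts < 45.8 millielectronvolts < 7.65 electronvolts

45.8 millielectronvolts = 0.0458 electronvolts
9.45 millielectronvolts = 0.00945 electronvolts
7.65 electronvolts = 7.65 electronvolts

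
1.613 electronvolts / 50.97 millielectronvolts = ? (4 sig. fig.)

31.65

(1.613) / (50.97 × 10^-3) = 0.031646 × 10^3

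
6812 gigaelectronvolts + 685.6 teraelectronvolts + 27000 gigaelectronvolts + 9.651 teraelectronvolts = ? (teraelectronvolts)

In teraelectronvolts:
  6812 gigaelectronvolts = 6812 × 10^-3 teraelectronvolts = 6.812
  685.6 teraelectronvolts → 685.6
  27000 gigaelectronvolts = 27000 × 10^-3 teraelectronvolts = 27
  9.651 teraelectronvolts → 9.651
Sum: 6.812 + 685.6 + 27 + 9.651 = 729.063

729.063 teraelectronvolts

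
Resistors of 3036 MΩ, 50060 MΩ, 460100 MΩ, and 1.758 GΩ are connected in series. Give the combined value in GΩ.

In GΩ:
  3036 MΩ = 3036 × 10⁻³ GΩ = 3.036
  50060 MΩ = 50060 × 10⁻³ GΩ = 50.06
  460100 MΩ = 460100 × 10⁻³ GΩ = 460.1
  1.758 GΩ → 1.758
Sum: 3.036 + 50.06 + 460.1 + 1.758 = 514.954

514.954 GΩ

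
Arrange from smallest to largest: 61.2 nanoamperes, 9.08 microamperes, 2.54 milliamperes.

61.2 nanoamperes = 0.0000000612 amperes
9.08 microamperes = 0.00000908 amperes
2.54 milliamperes = 0.00254 amperes

61.2 nanoamperes < 9.08 microamperes < 2.54 milliamperes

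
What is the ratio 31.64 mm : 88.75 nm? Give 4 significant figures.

356500

(31.64e-3) / (88.75e-9) = 0.35651e6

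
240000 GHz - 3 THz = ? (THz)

In THz:
  240000 GHz = 240000 × 10⁻³ THz = 240
  3 THz → 3
Difference: 240 - 3 = 237

237 THz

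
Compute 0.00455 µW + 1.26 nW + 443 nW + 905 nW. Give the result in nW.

1353.81 nW

In nW:
  0.00455 µW = 0.00455 × 10³ nW = 4.55
  1.26 nW → 1.26
  443 nW → 443
  905 nW → 905
Sum: 4.55 + 1.26 + 443 + 905 = 1353.81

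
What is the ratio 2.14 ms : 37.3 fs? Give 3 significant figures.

57400000000

(2.14e-3) / (37.3e-15) = 0.05737e12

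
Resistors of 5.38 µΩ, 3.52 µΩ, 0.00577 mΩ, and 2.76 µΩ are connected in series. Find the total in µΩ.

17.43 µΩ

In µΩ:
  5.38 µΩ → 5.38
  3.52 µΩ → 3.52
  0.00577 mΩ = 0.00577 × 10^3 µΩ = 5.77
  2.76 µΩ → 2.76
Sum: 5.38 + 3.52 + 5.77 + 2.76 = 17.43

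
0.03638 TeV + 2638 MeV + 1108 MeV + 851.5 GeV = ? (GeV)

891.626 GeV

In GeV:
  0.03638 TeV = 0.03638 × 10^3 GeV = 36.38
  2638 MeV = 2638 × 10^-3 GeV = 2.638
  1108 MeV = 1108 × 10^-3 GeV = 1.108
  851.5 GeV → 851.5
Sum: 36.38 + 2.638 + 1.108 + 851.5 = 891.626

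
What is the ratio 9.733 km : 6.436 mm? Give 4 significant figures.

(9.733 × 10^3) / (6.436 × 10^-3) = 1.5123 × 10^6

1512000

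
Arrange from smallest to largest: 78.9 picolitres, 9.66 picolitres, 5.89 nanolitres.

78.9 picolitres = 0.0000000000789 litres
9.66 picolitres = 0.00000000000966 litres
5.89 nanolitres = 0.00000000589 litres

9.66 picolitres < 78.9 picolitres < 5.89 nanolitres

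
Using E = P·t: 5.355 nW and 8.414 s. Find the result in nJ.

45.05697 nJ

5.355 × 10^-9 × 8.414 = 45.05697 × 10^-9 J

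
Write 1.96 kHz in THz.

0.00000000196 THz

kilo = 10^3, tera = 10^12; factor is 10^-9.
1.96 × 10^-9 = 0.00000000196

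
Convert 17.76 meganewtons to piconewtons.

mega = 10^6, pico = 10^-12; factor is 10^18.
17.76 × 10^18 = 17760000000000000000

17760000000000000000 piconewtons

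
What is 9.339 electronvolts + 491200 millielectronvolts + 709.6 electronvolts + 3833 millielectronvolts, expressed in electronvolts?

In electronvolts:
  9.339 electronvolts → 9.339
  491200 millielectronvolts = 491200e-3 electronvolts = 491.2
  709.6 electronvolts → 709.6
  3833 millielectronvolts = 3833e-3 electronvolts = 3.833
Sum: 9.339 + 491.2 + 709.6 + 3.833 = 1213.972

1213.972 electronvolts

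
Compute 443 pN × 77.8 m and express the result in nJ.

34.4654 nJ

443 × 10^-12 × 77.8 = 34465.4 × 10^-12 J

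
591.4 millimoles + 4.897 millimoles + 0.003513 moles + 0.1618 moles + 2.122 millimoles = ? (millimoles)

In millimoles:
  591.4 millimoles → 591.4
  4.897 millimoles → 4.897
  0.003513 moles = 0.003513 × 10³ millimoles = 3.513
  0.1618 moles = 0.1618 × 10³ millimoles = 161.8
  2.122 millimoles → 2.122
Sum: 591.4 + 4.897 + 3.513 + 161.8 + 2.122 = 763.732

763.732 millimoles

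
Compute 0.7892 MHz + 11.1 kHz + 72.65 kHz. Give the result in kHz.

In kHz:
  0.7892 MHz = 0.7892 × 10^3 kHz = 789.2
  11.1 kHz → 11.1
  72.65 kHz → 72.65
Sum: 789.2 + 11.1 + 72.65 = 872.95

872.95 kHz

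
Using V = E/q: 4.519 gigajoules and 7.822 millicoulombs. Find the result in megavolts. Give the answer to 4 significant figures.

577700 megavolts

(4.519 × 10^9) / (7.822 × 10^-3) = 0.577729 × 10^12 V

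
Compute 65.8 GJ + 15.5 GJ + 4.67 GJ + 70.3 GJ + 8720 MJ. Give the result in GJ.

In GJ:
  65.8 GJ → 65.8
  15.5 GJ → 15.5
  4.67 GJ → 4.67
  70.3 GJ → 70.3
  8720 MJ = 8720 × 10^-3 GJ = 8.72
Sum: 65.8 + 15.5 + 4.67 + 70.3 + 8.72 = 164.99

164.99 GJ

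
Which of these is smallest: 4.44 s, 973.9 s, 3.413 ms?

4.44 s = 4.44 s
973.9 s = 973.9 s
3.413 ms = 0.003413 s

3.413 ms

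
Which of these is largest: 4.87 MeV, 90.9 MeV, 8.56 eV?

4.87 MeV = 4870000 eV
90.9 MeV = 90900000 eV
8.56 eV = 8.56 eV

90.9 MeV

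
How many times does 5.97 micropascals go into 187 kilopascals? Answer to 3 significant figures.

(187e3) / (5.97e-6) = 31.32e9

31300000000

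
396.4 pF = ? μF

pico = 10^-12, micro = 10^-6; factor is 10^-6.
396.4 × 10^-6 = 0.0003964

0.0003964 μF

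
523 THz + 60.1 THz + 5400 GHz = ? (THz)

588.5 THz

In THz:
  523 THz → 523
  60.1 THz → 60.1
  5400 GHz = 5400e-3 THz = 5.4
Sum: 523 + 60.1 + 5.4 = 588.5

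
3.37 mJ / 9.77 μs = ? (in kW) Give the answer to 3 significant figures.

(3.37 × 10^-3) / (9.77 × 10^-6) = 0.34493 × 10^3 W

0.345 kW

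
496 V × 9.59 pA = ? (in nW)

496 × 9.59 × 10⁻¹² = 4756.64 × 10⁻¹² W

4.75664 nW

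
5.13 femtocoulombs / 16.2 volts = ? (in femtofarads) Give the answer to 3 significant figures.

0.317 femtofarads

(5.13 × 10^-15) / (16.2) = 0.31667 × 10^-15 F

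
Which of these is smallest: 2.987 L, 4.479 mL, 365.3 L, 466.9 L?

4.479 mL

2.987 L = 2.987 L
4.479 mL = 0.004479 L
365.3 L = 365.3 L
466.9 L = 466.9 L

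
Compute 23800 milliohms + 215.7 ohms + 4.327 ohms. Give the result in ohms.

In ohms:
  23800 milliohms = 23800 × 10⁻³ ohms = 23.8
  215.7 ohms → 215.7
  4.327 ohms → 4.327
Sum: 23.8 + 215.7 + 4.327 = 243.827

243.827 ohms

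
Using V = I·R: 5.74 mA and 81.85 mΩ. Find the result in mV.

0.469819 mV

5.74 × 10⁻³ × 81.85 × 10⁻³ = 469.819 × 10⁻⁶ V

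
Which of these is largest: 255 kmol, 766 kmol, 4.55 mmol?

255 kmol = 255000 mol
766 kmol = 766000 mol
4.55 mmol = 0.00455 mol

766 kmol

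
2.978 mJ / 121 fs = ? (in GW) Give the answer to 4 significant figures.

24.61 GW

(2.978 × 10^-3) / (121 × 10^-15) = 0.0246116 × 10^12 W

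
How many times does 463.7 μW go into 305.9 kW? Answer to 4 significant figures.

(305.9 × 10^3) / (463.7 × 10^-6) = 0.65969 × 10^9

659700000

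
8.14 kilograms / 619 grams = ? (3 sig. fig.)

(8.14 × 10³) / (619) = 0.01315 × 10³

13.2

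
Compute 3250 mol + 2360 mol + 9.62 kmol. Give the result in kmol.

15.23 kmol

In kmol:
  3250 mol = 3250e-3 kmol = 3.25
  2360 mol = 2360e-3 kmol = 2.36
  9.62 kmol → 9.62
Sum: 3.25 + 2.36 + 9.62 = 15.23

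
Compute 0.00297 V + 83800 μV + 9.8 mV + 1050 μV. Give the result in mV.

In mV:
  0.00297 V = 0.00297 × 10^3 mV = 2.97
  83800 μV = 83800 × 10^-3 mV = 83.8
  9.8 mV → 9.8
  1050 μV = 1050 × 10^-3 mV = 1.05
Sum: 2.97 + 83.8 + 9.8 + 1.05 = 97.62

97.62 mV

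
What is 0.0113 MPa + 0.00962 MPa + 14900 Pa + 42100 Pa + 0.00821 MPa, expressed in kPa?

In kPa:
  0.0113 MPa = 0.0113 × 10³ kPa = 11.3
  0.00962 MPa = 0.00962 × 10³ kPa = 9.62
  14900 Pa = 14900 × 10⁻³ kPa = 14.9
  42100 Pa = 42100 × 10⁻³ kPa = 42.1
  0.00821 MPa = 0.00821 × 10³ kPa = 8.21
Sum: 11.3 + 9.62 + 14.9 + 42.1 + 8.21 = 86.13

86.13 kPa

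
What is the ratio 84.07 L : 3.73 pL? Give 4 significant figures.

(84.07) / (3.73 × 10^-12) = 22.539 × 10^12

22540000000000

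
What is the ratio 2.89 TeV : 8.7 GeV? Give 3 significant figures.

332

(2.89 × 10¹²) / (8.7 × 10⁹) = 0.3322 × 10³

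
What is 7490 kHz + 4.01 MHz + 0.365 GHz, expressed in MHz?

376.5 MHz

In MHz:
  7490 kHz = 7490e-3 MHz = 7.49
  4.01 MHz → 4.01
  0.365 GHz = 0.365e3 MHz = 365
Sum: 7.49 + 4.01 + 365 = 376.5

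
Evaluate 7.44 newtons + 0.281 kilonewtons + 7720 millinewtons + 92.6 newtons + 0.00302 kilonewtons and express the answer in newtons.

In newtons:
  7.44 newtons → 7.44
  0.281 kilonewtons = 0.281e3 newtons = 281
  7720 millinewtons = 7720e-3 newtons = 7.72
  92.6 newtons → 92.6
  0.00302 kilonewtons = 0.00302e3 newtons = 3.02
Sum: 7.44 + 281 + 7.72 + 92.6 + 3.02 = 391.78

391.78 newtons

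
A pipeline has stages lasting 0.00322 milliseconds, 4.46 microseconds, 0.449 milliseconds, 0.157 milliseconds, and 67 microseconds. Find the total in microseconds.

680.68 microseconds

In microseconds:
  0.00322 milliseconds = 0.00322e3 microseconds = 3.22
  4.46 microseconds → 4.46
  0.449 milliseconds = 0.449e3 microseconds = 449
  0.157 milliseconds = 0.157e3 microseconds = 157
  67 microseconds → 67
Sum: 3.22 + 4.46 + 449 + 157 + 67 = 680.68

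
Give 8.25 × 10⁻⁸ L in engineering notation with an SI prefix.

82.5 nL

= 82.5 × 10⁻⁹ L; 10⁻⁹ is nano.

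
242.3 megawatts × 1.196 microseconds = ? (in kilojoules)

242.3e6 × 1.196e-6 = 289.7908 J

0.2897908 kilojoules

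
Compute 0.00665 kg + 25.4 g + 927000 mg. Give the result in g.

In g:
  0.00665 kg = 0.00665 × 10^3 g = 6.65
  25.4 g → 25.4
  927000 mg = 927000 × 10^-3 g = 927
Sum: 6.65 + 25.4 + 927 = 959.05

959.05 g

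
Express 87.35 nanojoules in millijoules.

nano = 10⁻⁹, milli = 10⁻³; factor is 10⁻⁶.
87.35 × 10⁻⁶ = 0.00008735

0.00008735 millijoules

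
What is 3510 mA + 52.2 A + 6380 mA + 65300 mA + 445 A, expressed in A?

In A:
  3510 mA = 3510 × 10^-3 A = 3.51
  52.2 A → 52.2
  6380 mA = 6380 × 10^-3 A = 6.38
  65300 mA = 65300 × 10^-3 A = 65.3
  445 A → 445
Sum: 3.51 + 52.2 + 6.38 + 65.3 + 445 = 572.39

572.39 A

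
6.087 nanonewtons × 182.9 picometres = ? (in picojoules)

6.087 × 10⁻⁹ × 182.9 × 10⁻¹² = 1113.3123 × 10⁻²¹ J

0.0000011133123 picojoules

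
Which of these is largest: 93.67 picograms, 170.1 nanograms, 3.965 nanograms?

93.67 picograms = 0.00000000009367 grams
170.1 nanograms = 0.0000001701 grams
3.965 nanograms = 0.000000003965 grams

170.1 nanograms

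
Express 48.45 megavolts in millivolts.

mega = 10⁶, milli = 10⁻³; factor is 10⁹.
48.45 × 10⁹ = 48450000000

48450000000 millivolts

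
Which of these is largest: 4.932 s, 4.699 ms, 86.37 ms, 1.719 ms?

4.932 s

4.932 s = 4.932 s
4.699 ms = 0.004699 s
86.37 ms = 0.08637 s
1.719 ms = 0.001719 s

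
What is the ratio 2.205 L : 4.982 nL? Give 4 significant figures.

442600000

(2.205) / (4.982 × 10^-9) = 0.44259 × 10^9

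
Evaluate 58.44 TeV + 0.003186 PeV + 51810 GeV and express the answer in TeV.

In TeV:
  58.44 TeV → 58.44
  0.003186 PeV = 0.003186 × 10^3 TeV = 3.186
  51810 GeV = 51810 × 10^-3 TeV = 51.81
Sum: 58.44 + 3.186 + 51.81 = 113.436

113.436 TeV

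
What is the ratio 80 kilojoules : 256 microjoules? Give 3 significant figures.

(80 × 10³) / (256 × 10⁻⁶) = 0.3125 × 10⁹

312000000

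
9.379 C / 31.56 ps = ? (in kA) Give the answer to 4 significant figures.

297200000 kA

(9.379) / (31.56 × 10⁻¹²) = 0.29718 × 10¹² A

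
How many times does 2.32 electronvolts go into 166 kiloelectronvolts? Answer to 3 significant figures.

(166 × 10^3) / (2.32) = 71.55 × 10^3

71600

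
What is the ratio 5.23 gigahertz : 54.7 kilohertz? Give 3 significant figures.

(5.23e9) / (54.7e3) = 0.09561e6

95600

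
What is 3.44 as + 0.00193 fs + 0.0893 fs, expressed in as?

In as:
  3.44 as → 3.44
  0.00193 fs = 0.00193 × 10^3 as = 1.93
  0.0893 fs = 0.0893 × 10^3 as = 89.3
Sum: 3.44 + 1.93 + 89.3 = 94.67

94.67 as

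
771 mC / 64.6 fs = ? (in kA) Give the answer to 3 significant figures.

(771 × 10⁻³) / (64.6 × 10⁻¹⁵) = 11.935 × 10¹² A

11900000000 kA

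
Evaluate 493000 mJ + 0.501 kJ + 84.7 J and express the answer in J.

In J:
  493000 mJ = 493000 × 10⁻³ J = 493
  0.501 kJ = 0.501 × 10³ J = 501
  84.7 J → 84.7
Sum: 493 + 501 + 84.7 = 1078.7

1078.7 J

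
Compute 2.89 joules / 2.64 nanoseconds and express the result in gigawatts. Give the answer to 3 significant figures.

1.09 gigawatts

(2.89) / (2.64 × 10^-9) = 1.0947 × 10^9 W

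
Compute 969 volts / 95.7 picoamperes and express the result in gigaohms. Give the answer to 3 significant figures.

10100 gigaohms

(969) / (95.7 × 10⁻¹²) = 10.125 × 10¹² Ω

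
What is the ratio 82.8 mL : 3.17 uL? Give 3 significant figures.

26100

(82.8 × 10⁻³) / (3.17 × 10⁻⁶) = 26.12 × 10³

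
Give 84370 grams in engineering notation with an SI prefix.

84.37 kilograms

= 84.37 × 10^3 grams; 10^3 is kilo.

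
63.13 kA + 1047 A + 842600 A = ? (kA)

In kA:
  63.13 kA → 63.13
  1047 A = 1047e-3 kA = 1.047
  842600 A = 842600e-3 kA = 842.6
Sum: 63.13 + 1.047 + 842.6 = 906.777

906.777 kA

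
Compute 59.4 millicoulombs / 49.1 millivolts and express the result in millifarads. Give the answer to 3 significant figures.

(59.4 × 10⁻³) / (49.1 × 10⁻³) = 1.2098 F

1210 millifarads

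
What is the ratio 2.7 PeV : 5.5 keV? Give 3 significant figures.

(2.7e15) / (5.5e3) = 0.4909e12

491000000000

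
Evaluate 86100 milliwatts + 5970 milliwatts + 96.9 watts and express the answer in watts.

In watts:
  86100 milliwatts = 86100e-3 watts = 86.1
  5970 milliwatts = 5970e-3 watts = 5.97
  96.9 watts → 96.9
Sum: 86.1 + 5.97 + 96.9 = 188.97

188.97 watts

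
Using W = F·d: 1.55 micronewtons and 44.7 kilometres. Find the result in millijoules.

69.285 millijoules

1.55 × 10^-6 × 44.7 × 10^3 = 69.285 × 10^-3 J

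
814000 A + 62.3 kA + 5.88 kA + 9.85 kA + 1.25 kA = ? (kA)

893.28 kA

In kA:
  814000 A = 814000 × 10^-3 kA = 814
  62.3 kA → 62.3
  5.88 kA → 5.88
  9.85 kA → 9.85
  1.25 kA → 1.25
Sum: 814 + 62.3 + 5.88 + 9.85 + 1.25 = 893.28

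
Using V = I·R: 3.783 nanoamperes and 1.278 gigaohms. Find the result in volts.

3.783 × 10⁻⁹ × 1.278 × 10⁹ = 4.834674 V

4.834674 volts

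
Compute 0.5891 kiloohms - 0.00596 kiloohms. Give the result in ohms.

583.14 ohms

In ohms:
  0.5891 kiloohms = 0.5891e3 ohms = 589.1
  0.00596 kiloohms = 0.00596e3 ohms = 5.96
Difference: 589.1 - 5.96 = 583.14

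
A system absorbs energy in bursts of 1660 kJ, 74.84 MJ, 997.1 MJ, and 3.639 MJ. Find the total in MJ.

In MJ:
  1660 kJ = 1660 × 10⁻³ MJ = 1.66
  74.84 MJ → 74.84
  997.1 MJ → 997.1
  3.639 MJ → 3.639
Sum: 1.66 + 74.84 + 997.1 + 3.639 = 1077.239

1077.239 MJ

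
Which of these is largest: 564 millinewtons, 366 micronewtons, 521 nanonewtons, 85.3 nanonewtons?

564 millinewtons = 0.564 newtons
366 micronewtons = 0.000366 newtons
521 nanonewtons = 0.000000521 newtons
85.3 nanonewtons = 0.0000000853 newtons

564 millinewtons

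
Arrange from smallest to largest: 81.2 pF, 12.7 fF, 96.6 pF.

12.7 fF < 81.2 pF < 96.6 pF

81.2 pF = 0.0000000000812 F
12.7 fF = 0.0000000000000127 F
96.6 pF = 0.0000000000966 F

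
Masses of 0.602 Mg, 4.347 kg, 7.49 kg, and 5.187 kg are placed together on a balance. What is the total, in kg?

619.024 kg

In kg:
  0.602 Mg = 0.602e3 kg = 602
  4.347 kg → 4.347
  7.49 kg → 7.49
  5.187 kg → 5.187
Sum: 602 + 4.347 + 7.49 + 5.187 = 619.024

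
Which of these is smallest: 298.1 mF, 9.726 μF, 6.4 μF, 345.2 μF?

298.1 mF = 0.2981 F
9.726 μF = 0.000009726 F
6.4 μF = 0.0000064 F
345.2 μF = 0.0003452 F

6.4 μF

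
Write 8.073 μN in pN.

8073000 pN

micro = 1e-6, pico = 1e-12; factor is 1e6.
8.073 × 1e6 = 8073000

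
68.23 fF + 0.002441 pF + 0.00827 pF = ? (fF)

78.941 fF

In fF:
  68.23 fF → 68.23
  0.002441 pF = 0.002441 × 10^3 fF = 2.441
  0.00827 pF = 0.00827 × 10^3 fF = 8.27
Sum: 68.23 + 2.441 + 8.27 = 78.941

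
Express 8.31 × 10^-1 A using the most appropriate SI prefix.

831 mA

= 831 × 10^-3 A; 10^-3 is milli.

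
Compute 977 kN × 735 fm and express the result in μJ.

0.718095 μJ

977 × 10³ × 735 × 10⁻¹⁵ = 718095 × 10⁻¹² J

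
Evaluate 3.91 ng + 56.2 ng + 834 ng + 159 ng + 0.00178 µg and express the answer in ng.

In ng:
  3.91 ng → 3.91
  56.2 ng → 56.2
  834 ng → 834
  159 ng → 159
  0.00178 µg = 0.00178 × 10³ ng = 1.78
Sum: 3.91 + 56.2 + 834 + 159 + 1.78 = 1054.89

1054.89 ng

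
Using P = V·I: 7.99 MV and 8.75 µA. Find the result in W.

7.99 × 10⁶ × 8.75 × 10⁻⁶ = 69.9125 W

69.9125 W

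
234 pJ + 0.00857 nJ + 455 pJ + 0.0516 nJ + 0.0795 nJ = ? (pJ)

828.67 pJ

In pJ:
  234 pJ → 234
  0.00857 nJ = 0.00857 × 10^3 pJ = 8.57
  455 pJ → 455
  0.0516 nJ = 0.0516 × 10^3 pJ = 51.6
  0.0795 nJ = 0.0795 × 10^3 pJ = 79.5
Sum: 234 + 8.57 + 455 + 51.6 + 79.5 = 828.67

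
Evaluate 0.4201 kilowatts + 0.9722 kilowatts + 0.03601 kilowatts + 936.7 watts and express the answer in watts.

In watts:
  0.4201 kilowatts = 0.4201 × 10^3 watts = 420.1
  0.9722 kilowatts = 0.9722 × 10^3 watts = 972.2
  0.03601 kilowatts = 0.03601 × 10^3 watts = 36.01
  936.7 watts → 936.7
Sum: 420.1 + 972.2 + 36.01 + 936.7 = 2365.01

2365.01 watts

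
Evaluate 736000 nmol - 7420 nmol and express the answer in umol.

In umol:
  736000 nmol = 736000 × 10^-3 umol = 736
  7420 nmol = 7420 × 10^-3 umol = 7.42
Difference: 736 - 7.42 = 728.58

728.58 umol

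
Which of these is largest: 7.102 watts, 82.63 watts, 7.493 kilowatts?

7.102 watts = 7.102 watts
82.63 watts = 82.63 watts
7.493 kilowatts = 7493 watts

7.493 kilowatts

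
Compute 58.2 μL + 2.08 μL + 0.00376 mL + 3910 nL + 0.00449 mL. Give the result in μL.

In μL:
  58.2 μL → 58.2
  2.08 μL → 2.08
  0.00376 mL = 0.00376 × 10³ μL = 3.76
  3910 nL = 3910 × 10⁻³ μL = 3.91
  0.00449 mL = 0.00449 × 10³ μL = 4.49
Sum: 58.2 + 2.08 + 3.76 + 3.91 + 4.49 = 72.44

72.44 μL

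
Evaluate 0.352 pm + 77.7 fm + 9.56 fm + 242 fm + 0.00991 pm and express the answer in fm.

In fm:
  0.352 pm = 0.352 × 10³ fm = 352
  77.7 fm → 77.7
  9.56 fm → 9.56
  242 fm → 242
  0.00991 pm = 0.00991 × 10³ fm = 9.91
Sum: 352 + 77.7 + 9.56 + 242 + 9.91 = 691.17

691.17 fm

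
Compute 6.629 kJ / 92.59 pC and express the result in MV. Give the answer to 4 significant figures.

71600000 MV

(6.629e3) / (92.59e-12) = 0.0715952e15 V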